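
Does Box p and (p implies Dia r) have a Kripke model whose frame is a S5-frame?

1. Box p and (p implies Dia r), w0
2. Box p, w0   [and-rule on 1]
3. p implies Dia r, w0   [and-rule on 1]
4. p, w0   [Box-rule on 2 via w0Rw0]
5. Dia r, w0   [implies-rule on 3 (branches; this branch)]
6. r, w1   [Dia-rule on 5: fresh world w1, w0Rw1]
7. p, w1   [Box-rule on 2 via w0Rw1]
Accessibility: w0Rw0, w0Rw1, w1Rw0, w1Rw1

Satisfiable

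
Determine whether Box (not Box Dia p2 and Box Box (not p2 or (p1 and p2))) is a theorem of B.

Tableau for the negation not Box (not Box Dia p2 and Box Box (not p2 or (p1 and p2))):
1. not Box (not Box Dia p2 and Box Box (not p2 or (p1 and p2))), u
2. not (not Box Dia p2 and Box Box (not p2 or (p1 and p2))), v
3. not Box Box (not p2 or (p1 and p2)), v
4. not Box (not p2 or (p1 and p2)), w
5. not (not p2 or (p1 and p2)), x
6. p2, x
7. not (p1 and p2), x
8. not p1, x
Accessibility: uRu, uRv, vRu, vRv, vRw, wRv, wRw, wRx, xRw, xRx
The negation has an open branch (countermodel exists).

No, not valid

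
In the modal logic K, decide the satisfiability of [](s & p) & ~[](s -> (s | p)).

1. [](s & p) & ~[](s -> (s | p)), 0
2. [](s & p), 0
3. ~[](s -> (s | p)), 0
4. ~(s -> (s | p)), 1
5. s, 1
6. ~(s | p), 1
7. ~s, 1
8. ~p, 1
Accessibility: 0R1
Branch closes: s and ~s both at 1.
(One branch shown.) All branches close.

No, unsatisfiable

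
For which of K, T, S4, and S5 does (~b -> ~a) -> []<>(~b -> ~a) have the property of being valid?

S4-tableau for the negation ~((~b -> ~a) -> []<>(~b -> ~a)):
1. ~((~b -> ~a) -> []<>(~b -> ~a)), w0
2. ~b -> ~a, w0   [~->-rule on 1]
3. ~[]<>(~b -> ~a), w0   [~->-rule on 1]
4. ~a, w0   [->-rule on 2 (branches; this branch)]
5. ~<>(~b -> ~a), w1   [~[]-rule on 3: fresh world w1, w0Rw1]
6. ~(~b -> ~a), w1   [~<>-rule on 5 via w1Rw1]
7. ~b, w1   [~->-rule on 6]
8. a, w1   [~->-rule on 6]
Accessibility: w0Rw0, w0Rw1, w1Rw1
Complete open branch: countermodel on an S4-frame, so not valid in S4, nor in K, T (the same frame is also a K-frame and a T-frame).
S5-tableau for the negation ~((~b -> ~a) -> []<>(~b -> ~a)):
1. ~((~b -> ~a) -> []<>(~b -> ~a)), w0
2. ~b -> ~a, w0   [~->-rule on 1]
3. ~[]<>(~b -> ~a), w0   [~->-rule on 1]
4. ~a, w0   [->-rule on 2 (branches; this branch)]
5. ~<>(~b -> ~a), w1   [~[]-rule on 3: fresh world w1, w0Rw1]
6. ~(~b -> ~a), w0   [~<>-rule on 5 via w1Rw0]
7. ~b, w0   [~->-rule on 6]
8. a, w0   [~->-rule on 6]
Accessibility: w0Rw0, w0Rw1, w1Rw0, w1Rw1
Branch closes: a and ~a both at w0.
Every branch closes (one shown): valid in S5.

S5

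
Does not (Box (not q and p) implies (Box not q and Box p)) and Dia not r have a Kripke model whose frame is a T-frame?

1. not (Box (not q and p) implies (Box not q and Box p)) and Dia not r, 0
2. not (Box (not q and p) implies (Box not q and Box p)), 0
3. Dia not r, 0
4. Box (not q and p), 0
5. not (Box not q and Box p), 0
6. not q and p, 0
7. not q, 0
8. p, 0
9. not Box p, 0
10. not r, 1
11. not q and p, 1
12. not q, 1
13. p, 1
14. not p, 2
15. not q and p, 2
16. not q, 2
17. p, 2
Accessibility: 0R0, 0R1, 0R2, 1R1, 2R2
Branch closes: p and not p both at 2.
(One branch shown.) All branches close.

Unsatisfiable (every branch closes)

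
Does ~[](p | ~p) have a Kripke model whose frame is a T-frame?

1. ~[](p | ~p), w0
2. ~(p | ~p), w1
3. ~p, w1
4. p, w1
Accessibility: w0Rw0, w0Rw1, w1Rw1
Branch closes: p and ~p both at w1.
(One branch shown.) All branches close.

No, unsatisfiable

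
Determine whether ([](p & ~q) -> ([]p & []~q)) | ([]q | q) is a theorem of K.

Yes, valid

Tableau for the negation ~(([](p & ~q) -> ([]p & []~q)) | ([]q | q)):
1. ~(([](p & ~q) -> ([]p & []~q)) | ([]q | q)), w0
2. ~([](p & ~q) -> ([]p & []~q)), w0   [~|-rule on 1]
3. ~([]q | q), w0   [~|-rule on 1]
4. [](p & ~q), w0   [~->-rule on 2]
5. ~([]p & []~q), w0   [~->-rule on 2]
6. ~[]q, w0   [~|-rule on 3]
7. ~q, w0   [~|-rule on 3]
8. ~[]~q, w0   [~&-rule on 5 (branches; this branch)]
9. ~q, w1   [~[]-rule on 6: fresh world w1, w0Rw1]
10. p & ~q, w1   [[]-rule on 4 via w0Rw1]
11. p, w1   [&-rule on 10]
12. q, w2   [~[]-rule on 8: fresh world w2, w0Rw2]
13. p & ~q, w2   [[]-rule on 4 via w0Rw2]
14. p, w2   [&-rule on 13]
15. ~q, w2   [&-rule on 13]
Accessibility: w0Rw1, w0Rw2
Branch closes: q and ~q both at w2.
Every branch of the negation's tableau closes; the branch above is one of them.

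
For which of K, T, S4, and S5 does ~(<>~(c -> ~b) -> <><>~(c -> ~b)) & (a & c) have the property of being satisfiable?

K

T-tableau for the formula:
1. ~(<>~(c -> ~b) -> <><>~(c -> ~b)) & (a & c), w0
2. ~(<>~(c -> ~b) -> <><>~(c -> ~b)), w0
3. a & c, w0
4. <>~(c -> ~b), w0
5. ~<><>~(c -> ~b), w0
6. a, w0
7. c, w0
8. ~<>~(c -> ~b), w0
9. c -> ~b, w0
10. ~b, w0
11. ~(c -> ~b), w1
12. c, w1
13. b, w1
14. ~<>~(c -> ~b), w1
15. c -> ~b, w1
16. ~b, w1
Accessibility: w0Rw0, w0Rw1, w1Rw1
Branch closes: b and ~b both at w1.
Every branch closes (one shown): unsatisfiable in T, hence also in S4, S5 (every S4/S5-frame is a T-frame).
K-tableau for the formula:
1. ~(<>~(c -> ~b) -> <><>~(c -> ~b)) & (a & c), w0
2. ~(<>~(c -> ~b) -> <><>~(c -> ~b)), w0
3. a & c, w0
4. <>~(c -> ~b), w0
5. ~<><>~(c -> ~b), w0
6. a, w0
7. c, w0
8. ~(c -> ~b), w1
9. c, w1
10. b, w1
11. ~<>~(c -> ~b), w1
Accessibility: w0Rw1
Complete open branch: satisfiable in K.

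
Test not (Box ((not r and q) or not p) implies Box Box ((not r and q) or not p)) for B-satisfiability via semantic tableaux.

Satisfiable (open branch found)

1. not (Box ((not r and q) or not p) implies Box Box ((not r and q) or not p)), u
2. Box ((not r and q) or not p), u
3. not Box Box ((not r and q) or not p), u
4. (not r and q) or not p, u
5. not p, u
6. not Box ((not r and q) or not p), v
7. (not r and q) or not p, v
8. not p, v
9. not ((not r and q) or not p), w
10. not (not r and q), w
11. p, w
12. not q, w
Accessibility: uRu, uRv, vRu, vRv, vRw, wRv, wRw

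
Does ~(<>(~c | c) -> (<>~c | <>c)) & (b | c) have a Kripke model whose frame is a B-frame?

1. ~(<>(~c | c) -> (<>~c | <>c)) & (b | c), 0
2. ~(<>(~c | c) -> (<>~c | <>c)), 0
3. b | c, 0
4. <>(~c | c), 0
5. ~(<>~c | <>c), 0
6. ~<>~c, 0
7. ~<>c, 0
8. c, 0
9. ~c, 0
Accessibility: 0R0
Branch closes: c and ~c both at 0.
(One branch shown.) All branches close.

Unsatisfiable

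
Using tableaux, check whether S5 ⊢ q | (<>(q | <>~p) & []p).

Tableau for the negation ~(q | (<>(q | <>~p) & []p)):
1. ~(q | (<>(q | <>~p) & []p)), w0
2. ~q, w0
3. ~(<>(q | <>~p) & []p), w0
4. ~[]p, w0
5. ~p, w1
Accessibility: w0Rw0, w0Rw1, w1Rw0, w1Rw1
The negation has an open branch (countermodel exists).

Not valid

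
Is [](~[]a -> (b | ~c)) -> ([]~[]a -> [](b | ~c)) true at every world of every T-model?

Valid in T

Tableau for the negation ~([](~[]a -> (b | ~c)) -> ([]~[]a -> [](b | ~c))):
1. ~([](~[]a -> (b | ~c)) -> ([]~[]a -> [](b | ~c))), 0
2. [](~[]a -> (b | ~c)), 0   [~->-rule on 1]
3. ~([]~[]a -> [](b | ~c)), 0   [~->-rule on 1]
4. []~[]a, 0   [~->-rule on 3]
5. ~[](b | ~c), 0   [~->-rule on 3]
6. ~[]a -> (b | ~c), 0   [[]-rule on 2 via 0R0]
7. ~[]a, 0   [[]-rule on 4 via 0R0]
8. b | ~c, 0   [->-rule on 6 (branches; this branch)]
9. ~c, 0   [|-rule on 8 (branches; this branch)]
10. ~(b | ~c), 1   [~[]-rule on 5: fresh world 1, 0R1]
11. ~b, 1   [~|-rule on 10]
12. c, 1   [~|-rule on 10]
13. ~[]a -> (b | ~c), 1   [[]-rule on 2 via 0R1]
14. ~[]a, 1   [[]-rule on 4 via 0R1]
15. []a, 1   [->-rule on 13 (branches; this branch)]
16. a, 1   [[]-rule on 15 via 1R1]
17. ~a, 2   [~[]-rule on 7: fresh world 2, 0R2]
18. ~[]a -> (b | ~c), 2   [[]-rule on 2 via 0R2]
19. ~[]a, 2   [[]-rule on 4 via 0R2]
20. b | ~c, 2   [->-rule on 18 (branches; this branch)]
21. ~c, 2   [|-rule on 20 (branches; this branch)]
22. ~a, 3   [~[]-rule on 14: fresh world 3, 1R3]
23. a, 3   [[]-rule on 15 via 1R3]
Accessibility: 0R0, 0R1, 0R2, 1R1, 1R3, 2R2, 3R3
Branch closes: a and ~a both at 3.
All branches of the negation close; one closing branch shown above.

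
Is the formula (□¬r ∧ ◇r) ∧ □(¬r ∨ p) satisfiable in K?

No, unsatisfiable

1. (□¬r ∧ ◇r) ∧ □(¬r ∨ p), u
2. □¬r ∧ ◇r, u   [∧-rule on 1]
3. □(¬r ∨ p), u   [∧-rule on 1]
4. □¬r, u   [∧-rule on 2]
5. ◇r, u   [∧-rule on 2]
6. r, v   [◇-rule on 5: fresh world v, uRv]
7. ¬r ∨ p, v   [□-rule on 3 via uRv]
8. ¬r, v   [□-rule on 4 via uRv]
Accessibility: uRv
Branch closes: r and ¬r both at v.
Every branch closes; the branch above is one of them.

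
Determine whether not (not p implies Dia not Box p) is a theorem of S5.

Not valid

Tableau for the negation not p implies Dia not Box p:
1. not p implies Dia not Box p, u
2. Dia not Box p, u
3. not Box p, v
4. not p, w
Accessibility: uRu, uRv, uRw, vRu, vRv, vRw, wRu, wRv, wRw
The negation has an open branch (countermodel exists).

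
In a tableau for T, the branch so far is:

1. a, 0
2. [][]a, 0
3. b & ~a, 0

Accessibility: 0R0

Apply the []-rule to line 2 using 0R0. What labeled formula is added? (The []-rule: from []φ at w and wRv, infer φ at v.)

[]a, 0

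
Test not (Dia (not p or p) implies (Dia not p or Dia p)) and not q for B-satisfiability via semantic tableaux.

Unsatisfiable (every branch closes)

1. not (Dia (not p or p) implies (Dia not p or Dia p)) and not q, u
2. not (Dia (not p or p) implies (Dia not p or Dia p)), u
3. not q, u
4. Dia (not p or p), u
5. not (Dia not p or Dia p), u
6. not Dia not p, u
7. not Dia p, u
8. p, u
9. not p, u
Accessibility: uRu
Branch closes: p and not p both at u.
(One branch shown.) All branches close.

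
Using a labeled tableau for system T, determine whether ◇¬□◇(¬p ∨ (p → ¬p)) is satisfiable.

1. ◇¬□◇(¬p ∨ (p → ¬p)), 0
2. ¬□◇(¬p ∨ (p → ¬p)), 1
3. ¬◇(¬p ∨ (p → ¬p)), 2
4. ¬(¬p ∨ (p → ¬p)), 2
5. p, 2
6. ¬(p → ¬p), 2
Accessibility: 0R0, 0R1, 1R1, 1R2, 2R2

Satisfiable (open branch found)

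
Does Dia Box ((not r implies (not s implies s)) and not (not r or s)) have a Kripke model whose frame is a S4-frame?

1. Dia Box ((not r implies (not s implies s)) and not (not r or s)), w0
2. Box ((not r implies (not s implies s)) and not (not r or s)), w1   [Dia-rule on 1: fresh world w1, w0Rw1]
3. (not r implies (not s implies s)) and not (not r or s), w1   [Box-rule on 2 via w1Rw1]
4. not r implies (not s implies s), w1   [and-rule on 3]
5. not (not r or s), w1   [and-rule on 3]
6. r, w1   [neg-or-rule on 5]
7. not s, w1   [neg-or-rule on 5]
Accessibility: w0Rw0, w0Rw1, w1Rw1

Satisfiable (open branch found)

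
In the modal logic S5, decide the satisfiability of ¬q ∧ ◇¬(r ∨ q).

1. ¬q ∧ ◇¬(r ∨ q), 0
2. ¬q, 0   [∧-rule on 1]
3. ◇¬(r ∨ q), 0   [∧-rule on 1]
4. ¬(r ∨ q), 1   [◇-rule on 3: fresh world 1, 0R1]
5. ¬r, 1   [¬∨-rule on 4]
6. ¬q, 1   [¬∨-rule on 4]
Accessibility: 0R0, 0R1, 1R0, 1R1

Satisfiable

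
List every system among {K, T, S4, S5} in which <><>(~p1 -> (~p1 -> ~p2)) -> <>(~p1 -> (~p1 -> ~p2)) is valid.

S4, S5

S4-tableau for the negation ~(<><>(~p1 -> (~p1 -> ~p2)) -> <>(~p1 -> (~p1 -> ~p2))):
1. ~(<><>(~p1 -> (~p1 -> ~p2)) -> <>(~p1 -> (~p1 -> ~p2))), w0
2. <><>(~p1 -> (~p1 -> ~p2)), w0   [~->-rule on 1]
3. ~<>(~p1 -> (~p1 -> ~p2)), w0   [~->-rule on 1]
4. ~(~p1 -> (~p1 -> ~p2)), w0   [~<>-rule on 3 via w0Rw0]
5. ~p1, w0   [~->-rule on 4]
6. ~(~p1 -> ~p2), w0   [~->-rule on 4]
7. p2, w0   [~->-rule on 6]
8. <>(~p1 -> (~p1 -> ~p2)), w1   [<>-rule on 2: fresh world w1, w0Rw1]
9. ~(~p1 -> (~p1 -> ~p2)), w1   [~<>-rule on 3 via w0Rw1]
10. ~p1, w1   [~->-rule on 9]
11. ~(~p1 -> ~p2), w1   [~->-rule on 9]
12. p2, w1   [~->-rule on 11]
13. ~p1 -> (~p1 -> ~p2), w2   [<>-rule on 8: fresh world w2, w1Rw2]
14. ~(~p1 -> (~p1 -> ~p2)), w2   [~<>-rule on 3 via w0Rw2]
15. ~p1, w2   [~->-rule on 14]
16. ~(~p1 -> ~p2), w2   [~->-rule on 14]
17. p2, w2   [~->-rule on 16]
18. ~p1 -> ~p2, w2   [->-rule on 13 (branches; this branch)]
19. ~p2, w2   [->-rule on 18 (branches; this branch)]
Accessibility: w0Rw0, w0Rw1, w0Rw2, w1Rw1, w1Rw2, w2Rw2
Branch closes: p2 and ~p2 both at w2.
Every branch closes (one shown): valid in S4, hence also in S5 (every theorem of S4 is a theorem of S5).
T-tableau for the negation ~(<><>(~p1 -> (~p1 -> ~p2)) -> <>(~p1 -> (~p1 -> ~p2))):
1. ~(<><>(~p1 -> (~p1 -> ~p2)) -> <>(~p1 -> (~p1 -> ~p2))), w0
2. <><>(~p1 -> (~p1 -> ~p2)), w0   [~->-rule on 1]
3. ~<>(~p1 -> (~p1 -> ~p2)), w0   [~->-rule on 1]
4. ~(~p1 -> (~p1 -> ~p2)), w0   [~<>-rule on 3 via w0Rw0]
5. ~p1, w0   [~->-rule on 4]
6. ~(~p1 -> ~p2), w0   [~->-rule on 4]
7. p2, w0   [~->-rule on 6]
8. <>(~p1 -> (~p1 -> ~p2)), w1   [<>-rule on 2: fresh world w1, w0Rw1]
9. ~(~p1 -> (~p1 -> ~p2)), w1   [~<>-rule on 3 via w0Rw1]
10. ~p1, w1   [~->-rule on 9]
11. ~(~p1 -> ~p2), w1   [~->-rule on 9]
12. p2, w1   [~->-rule on 11]
13. ~p1 -> (~p1 -> ~p2), w2   [<>-rule on 8: fresh world w2, w1Rw2]
14. ~p1 -> ~p2, w2   [->-rule on 13 (branches; this branch)]
15. ~p2, w2   [->-rule on 14 (branches; this branch)]
Accessibility: w0Rw0, w0Rw1, w1Rw1, w1Rw2, w2Rw2
Complete open branch: countermodel on a T-frame, so not valid in T, nor in K (the same frame is also a K-frame).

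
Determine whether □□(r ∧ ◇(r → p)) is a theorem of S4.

Tableau for the negation ¬□□(r ∧ ◇(r → p)):
1. ¬□□(r ∧ ◇(r → p)), u
2. ¬□(r ∧ ◇(r → p)), v
3. ¬(r ∧ ◇(r → p)), w
4. ¬◇(r → p), w
5. ¬(r → p), w
6. r, w
7. ¬p, w
Accessibility: uRu, uRv, uRw, vRv, vRw, wRw
The negation has an open branch (countermodel exists).

Invalid (countermodel exists)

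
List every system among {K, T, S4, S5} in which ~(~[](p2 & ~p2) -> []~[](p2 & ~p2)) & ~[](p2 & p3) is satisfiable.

T-tableau for the formula:
1. ~(~[](p2 & ~p2) -> []~[](p2 & ~p2)) & ~[](p2 & p3), 0
2. ~(~[](p2 & ~p2) -> []~[](p2 & ~p2)), 0
3. ~[](p2 & p3), 0
4. ~[](p2 & ~p2), 0
5. ~[]~[](p2 & ~p2), 0
6. ~(p2 & p3), 1
7. ~p3, 1
8. ~(p2 & ~p2), 2
9. p2, 2
10. [](p2 & ~p2), 3
11. p2 & ~p2, 3
12. p2, 3
13. ~p2, 3
Accessibility: 0R0, 0R1, 0R2, 0R3, 1R1, 2R2, 3R3
Branch closes: p2 and ~p2 both at 3.
Every branch closes (one shown): unsatisfiable in T, hence also in S4, S5 (every S4/S5-frame is a T-frame).
K-tableau for the formula:
1. ~(~[](p2 & ~p2) -> []~[](p2 & ~p2)) & ~[](p2 & p3), 0
2. ~(~[](p2 & ~p2) -> []~[](p2 & ~p2)), 0
3. ~[](p2 & p3), 0
4. ~[](p2 & ~p2), 0
5. ~[]~[](p2 & ~p2), 0
6. ~(p2 & p3), 1
7. ~p3, 1
8. ~(p2 & ~p2), 2
9. p2, 2
10. [](p2 & ~p2), 3
Accessibility: 0R1, 0R2, 0R3
Complete open branch: satisfiable in K.

K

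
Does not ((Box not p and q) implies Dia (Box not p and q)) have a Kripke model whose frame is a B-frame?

1. not ((Box not p and q) implies Dia (Box not p and q)), u
2. Box not p and q, u   [neg-implies-rule on 1]
3. not Dia (Box not p and q), u   [neg-implies-rule on 1]
4. Box not p, u   [and-rule on 2]
5. q, u   [and-rule on 2]
6. not (Box not p and q), u   [neg-Dia-rule on 3 via uRu]
7. not p, u   [Box-rule on 4 via uRu]
8. not Box not p, u   [neg-and-rule on 6 (branches; this branch)]
9. p, v   [neg-Box-rule on 8: fresh world v, uRv]
10. not (Box not p and q), v   [neg-Dia-rule on 3 via uRv]
11. not p, v   [Box-rule on 4 via uRv]
Accessibility: uRu, uRv, vRu, vRv
Branch closes: p and not p both at v.
All branches of the tableau close; one closing branch shown above.

Unsatisfiable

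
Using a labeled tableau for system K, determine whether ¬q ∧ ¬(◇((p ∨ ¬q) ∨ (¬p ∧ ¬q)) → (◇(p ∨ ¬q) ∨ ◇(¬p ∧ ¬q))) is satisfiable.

1. ¬q ∧ ¬(◇((p ∨ ¬q) ∨ (¬p ∧ ¬q)) → (◇(p ∨ ¬q) ∨ ◇(¬p ∧ ¬q))), 0
2. ¬q, 0
3. ¬(◇((p ∨ ¬q) ∨ (¬p ∧ ¬q)) → (◇(p ∨ ¬q) ∨ ◇(¬p ∧ ¬q))), 0
4. ◇((p ∨ ¬q) ∨ (¬p ∧ ¬q)), 0
5. ¬(◇(p ∨ ¬q) ∨ ◇(¬p ∧ ¬q)), 0
6. ¬◇(p ∨ ¬q), 0
7. ¬◇(¬p ∧ ¬q), 0
8. (p ∨ ¬q) ∨ (¬p ∧ ¬q), 1
9. ¬(p ∨ ¬q), 1
10. ¬p, 1
11. q, 1
12. ¬(¬p ∧ ¬q), 1
13. p ∨ ¬q, 1
14. ¬q, 1
Accessibility: 0R1
Branch closes: q and ¬q both at 1.
Every branch closes; the branch above is one of them.

No, unsatisfiable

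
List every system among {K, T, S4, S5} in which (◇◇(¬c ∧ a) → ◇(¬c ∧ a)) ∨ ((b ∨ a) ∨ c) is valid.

S4, S5

T-tableau for the negation ¬((◇◇(¬c ∧ a) → ◇(¬c ∧ a)) ∨ ((b ∨ a) ∨ c)):
1. ¬((◇◇(¬c ∧ a) → ◇(¬c ∧ a)) ∨ ((b ∨ a) ∨ c)), u
2. ¬(◇◇(¬c ∧ a) → ◇(¬c ∧ a)), u   [¬∨-rule on 1]
3. ¬((b ∨ a) ∨ c), u   [¬∨-rule on 1]
4. ◇◇(¬c ∧ a), u   [¬→-rule on 2]
5. ¬◇(¬c ∧ a), u   [¬→-rule on 2]
6. ¬(b ∨ a), u   [¬∨-rule on 3]
7. ¬c, u   [¬∨-rule on 3]
8. ¬b, u   [¬∨-rule on 6]
9. ¬a, u   [¬∨-rule on 6]
10. ¬(¬c ∧ a), u   [¬◇-rule on 5 via uRu]
11. ◇(¬c ∧ a), v   [◇-rule on 4: fresh world v, uRv]
12. ¬(¬c ∧ a), v   [¬◇-rule on 5 via uRv]
13. ¬a, v   [¬∧-rule on 12 (branches; this branch)]
14. ¬c ∧ a, w   [◇-rule on 11: fresh world w, vRw]
15. ¬c, w   [∧-rule on 14]
16. a, w   [∧-rule on 14]
Accessibility: uRu, uRv, vRv, vRw, wRw
Complete open branch: countermodel on a T-frame, so not valid in T, nor in K (the same frame is also a K-frame).
S4-tableau for the negation ¬((◇◇(¬c ∧ a) → ◇(¬c ∧ a)) ∨ ((b ∨ a) ∨ c)):
1. ¬((◇◇(¬c ∧ a) → ◇(¬c ∧ a)) ∨ ((b ∨ a) ∨ c)), u
2. ¬(◇◇(¬c ∧ a) → ◇(¬c ∧ a)), u   [¬∨-rule on 1]
3. ¬((b ∨ a) ∨ c), u   [¬∨-rule on 1]
4. ◇◇(¬c ∧ a), u   [¬→-rule on 2]
5. ¬◇(¬c ∧ a), u   [¬→-rule on 2]
6. ¬(b ∨ a), u   [¬∨-rule on 3]
7. ¬c, u   [¬∨-rule on 3]
8. ¬b, u   [¬∨-rule on 6]
9. ¬a, u   [¬∨-rule on 6]
10. ¬(¬c ∧ a), u   [¬◇-rule on 5 via uRu]
11. ◇(¬c ∧ a), v   [◇-rule on 4: fresh world v, uRv]
12. ¬(¬c ∧ a), v   [¬◇-rule on 5 via uRv]
13. ¬a, v   [¬∧-rule on 12 (branches; this branch)]
14. ¬c ∧ a, w   [◇-rule on 11: fresh world w, vRw]
15. ¬c, w   [∧-rule on 14]
16. a, w   [∧-rule on 14]
17. ¬(¬c ∧ a), w   [¬◇-rule on 5 via uRw]
18. ¬a, w   [¬∧-rule on 17 (branches; this branch)]
Accessibility: uRu, uRv, uRw, vRv, vRw, wRw
Branch closes: a and ¬a both at w.
Every branch closes (one shown): valid in S4, hence also in S5 (every theorem of S4 is a theorem of S5).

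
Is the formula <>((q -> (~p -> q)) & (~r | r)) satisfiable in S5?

1. <>((q -> (~p -> q)) & (~r | r)), u
2. (q -> (~p -> q)) & (~r | r), v   [<>-rule on 1: fresh world v, uRv]
3. q -> (~p -> q), v   [&-rule on 2]
4. ~r | r, v   [&-rule on 2]
5. ~p -> q, v   [->-rule on 3 (branches; this branch)]
6. r, v   [|-rule on 4 (branches; this branch)]
7. q, v   [->-rule on 5 (branches; this branch)]
Accessibility: uRu, uRv, vRu, vRv

Satisfiable (open branch found)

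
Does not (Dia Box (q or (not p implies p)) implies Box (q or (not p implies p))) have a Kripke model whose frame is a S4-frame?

Satisfiable

1. not (Dia Box (q or (not p implies p)) implies Box (q or (not p implies p))), u
2. Dia Box (q or (not p implies p)), u
3. not Box (q or (not p implies p)), u
4. Box (q or (not p implies p)), v
5. q or (not p implies p), v
6. not p implies p, v
7. p, v
8. not (q or (not p implies p)), w
9. not q, w
10. not (not p implies p), w
11. not p, w
Accessibility: uRu, uRv, uRw, vRv, wRw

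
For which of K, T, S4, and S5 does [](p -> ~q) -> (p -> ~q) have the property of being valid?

K-tableau for the negation ~([](p -> ~q) -> (p -> ~q)):
1. ~([](p -> ~q) -> (p -> ~q)), 0
2. [](p -> ~q), 0   [~->-rule on 1]
3. ~(p -> ~q), 0   [~->-rule on 1]
4. p, 0   [~->-rule on 3]
5. q, 0   [~->-rule on 3]
Complete open branch: countermodel on a K-frame, so not valid in K.
T-tableau for the negation ~([](p -> ~q) -> (p -> ~q)):
1. ~([](p -> ~q) -> (p -> ~q)), 0
2. [](p -> ~q), 0   [~->-rule on 1]
3. ~(p -> ~q), 0   [~->-rule on 1]
4. p, 0   [~->-rule on 3]
5. q, 0   [~->-rule on 3]
6. p -> ~q, 0   [[]-rule on 2 via 0R0]
7. ~q, 0   [->-rule on 6 (branches; this branch)]
Accessibility: 0R0
Branch closes: q and ~q both at 0.
Every branch closes (one shown): valid in T, hence also in S4, S5 (every theorem of T is a theorem of S4 and S5).

T, S4, S5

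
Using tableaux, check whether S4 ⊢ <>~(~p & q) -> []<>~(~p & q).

Not valid

Tableau for the negation ~(<>~(~p & q) -> []<>~(~p & q)):
1. ~(<>~(~p & q) -> []<>~(~p & q)), 0
2. <>~(~p & q), 0
3. ~[]<>~(~p & q), 0
4. ~(~p & q), 1
5. ~q, 1
6. ~<>~(~p & q), 2
7. ~p & q, 2
8. ~p, 2
9. q, 2
Accessibility: 0R0, 0R1, 0R2, 1R1, 2R2
The negation has an open branch (countermodel exists).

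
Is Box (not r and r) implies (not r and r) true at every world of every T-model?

Yes, valid

Tableau for the negation not (Box (not r and r) implies (not r and r)):
1. not (Box (not r and r) implies (not r and r)), w0
2. Box (not r and r), w0
3. not (not r and r), w0
4. not r and r, w0
5. not r, w0
6. r, w0
Accessibility: w0Rw0
Branch closes: r and not r both at w0.
Every branch of the negation's tableau closes; the branch above is one of them.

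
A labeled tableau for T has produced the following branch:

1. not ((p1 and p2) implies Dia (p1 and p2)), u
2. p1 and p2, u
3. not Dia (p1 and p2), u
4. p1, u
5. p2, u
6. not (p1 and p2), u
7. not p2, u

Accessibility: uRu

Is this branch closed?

Yes, closed

Both p2 and not p2 appear at u.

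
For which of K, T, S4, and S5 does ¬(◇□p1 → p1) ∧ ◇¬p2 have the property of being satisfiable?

K, T, S4

S4-tableau for the formula:
1. ¬(◇□p1 → p1) ∧ ◇¬p2, u
2. ¬(◇□p1 → p1), u   [∧-rule on 1]
3. ◇¬p2, u   [∧-rule on 1]
4. ◇□p1, u   [¬→-rule on 2]
5. ¬p1, u   [¬→-rule on 2]
6. ¬p2, v   [◇-rule on 3: fresh world v, uRv]
7. □p1, w   [◇-rule on 4: fresh world w, uRw]
8. p1, w   [□-rule on 7 via wRw]
Accessibility: uRu, uRv, uRw, vRv, wRw
Complete open branch: satisfiable in S4, hence also in K, T (this S4-model is also a K-model and a T-model).
S5-tableau for the formula:
1. ¬(◇□p1 → p1) ∧ ◇¬p2, u
2. ¬(◇□p1 → p1), u   [∧-rule on 1]
3. ◇¬p2, u   [∧-rule on 1]
4. ◇□p1, u   [¬→-rule on 2]
5. ¬p1, u   [¬→-rule on 2]
6. ¬p2, v   [◇-rule on 3: fresh world v, uRv]
7. □p1, w   [◇-rule on 4: fresh world w, uRw]
8. p1, u   [□-rule on 7 via wRu]
Accessibility: uRu, uRv, uRw, vRu, vRv, vRw, wRu, wRv, wRw
Branch closes: p1 and ¬p1 both at u.
Every branch closes (one shown): unsatisfiable in S5.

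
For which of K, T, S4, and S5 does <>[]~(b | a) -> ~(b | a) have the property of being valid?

S5-tableau for the negation ~(<>[]~(b | a) -> ~(b | a)):
1. ~(<>[]~(b | a) -> ~(b | a)), 0
2. <>[]~(b | a), 0   [~->-rule on 1]
3. b | a, 0   [~->-rule on 1]
4. a, 0   [|-rule on 3 (branches; this branch)]
5. []~(b | a), 1   [<>-rule on 2: fresh world 1, 0R1]
6. ~(b | a), 0   [[]-rule on 5 via 1R0]
7. ~b, 0   [~|-rule on 6]
8. ~a, 0   [~|-rule on 6]
Accessibility: 0R0, 0R1, 1R0, 1R1
Branch closes: a and ~a both at 0.
Every branch closes (one shown): valid in S5.
S4-tableau for the negation ~(<>[]~(b | a) -> ~(b | a)):
1. ~(<>[]~(b | a) -> ~(b | a)), 0
2. <>[]~(b | a), 0   [~->-rule on 1]
3. b | a, 0   [~->-rule on 1]
4. a, 0   [|-rule on 3 (branches; this branch)]
5. []~(b | a), 1   [<>-rule on 2: fresh world 1, 0R1]
6. ~(b | a), 1   [[]-rule on 5 via 1R1]
7. ~b, 1   [~|-rule on 6]
8. ~a, 1   [~|-rule on 6]
Accessibility: 0R0, 0R1, 1R1
Complete open branch: countermodel on an S4-frame, so not valid in S4, nor in K, T (the same frame is also a K-frame and a T-frame).

S5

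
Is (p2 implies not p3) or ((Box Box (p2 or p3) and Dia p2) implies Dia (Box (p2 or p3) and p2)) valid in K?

Valid in K

Tableau for the negation not ((p2 implies not p3) or ((Box Box (p2 or p3) and Dia p2) implies Dia (Box (p2 or p3) and p2))):
1. not ((p2 implies not p3) or ((Box Box (p2 or p3) and Dia p2) implies Dia (Box (p2 or p3) and p2))), w0
2. not (p2 implies not p3), w0
3. not ((Box Box (p2 or p3) and Dia p2) implies Dia (Box (p2 or p3) and p2)), w0
4. p2, w0
5. p3, w0
6. Box Box (p2 or p3) and Dia p2, w0
7. not Dia (Box (p2 or p3) and p2), w0
8. Box Box (p2 or p3), w0
9. Dia p2, w0
10. p2, w1
11. not (Box (p2 or p3) and p2), w1
12. Box (p2 or p3), w1
13. not Box (p2 or p3), w1
14. not (p2 or p3), w2
15. not p2, w2
16. not p3, w2
17. p2 or p3, w2
18. p3, w2
Accessibility: w0Rw1, w1Rw2
Branch closes: p3 and not p3 both at w2.
Every branch of the negation's tableau closes; the branch above is one of them.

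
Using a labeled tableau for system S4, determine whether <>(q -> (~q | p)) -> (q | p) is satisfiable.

Satisfiable (open branch found)

1. <>(q -> (~q | p)) -> (q | p), u
2. q | p, u
3. p, u
Accessibility: uRu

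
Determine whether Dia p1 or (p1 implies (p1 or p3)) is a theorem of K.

Tableau for the negation not (Dia p1 or (p1 implies (p1 or p3))):
1. not (Dia p1 or (p1 implies (p1 or p3))), w0
2. not Dia p1, w0   [neg-or-rule on 1]
3. not (p1 implies (p1 or p3)), w0   [neg-or-rule on 1]
4. p1, w0   [neg-implies-rule on 3]
5. not (p1 or p3), w0   [neg-implies-rule on 3]
6. not p1, w0   [neg-or-rule on 5]
7. not p3, w0   [neg-or-rule on 5]
Branch closes: p1 and not p1 both at w0.
All branches of the negation close; one closing branch shown above.

Yes, valid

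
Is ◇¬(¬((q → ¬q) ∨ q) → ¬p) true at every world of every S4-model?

Not valid

Tableau for the negation ¬◇¬(¬((q → ¬q) ∨ q) → ¬p):
1. ¬◇¬(¬((q → ¬q) ∨ q) → ¬p), 0
2. ¬((q → ¬q) ∨ q) → ¬p, 0   [¬◇-rule on 1 via 0R0]
3. ¬p, 0   [→-rule on 2 (branches; this branch)]
Accessibility: 0R0
The negation has an open branch (countermodel exists).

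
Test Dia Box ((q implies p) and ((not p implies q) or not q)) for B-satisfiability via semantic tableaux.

Satisfiable (open branch found)

1. Dia Box ((q implies p) and ((not p implies q) or not q)), w0
2. Box ((q implies p) and ((not p implies q) or not q)), w1
3. (q implies p) and ((not p implies q) or not q), w0
4. q implies p, w0
5. (not p implies q) or not q, w0
6. (q implies p) and ((not p implies q) or not q), w1
7. q implies p, w1
8. (not p implies q) or not q, w1
9. p, w0
10. not q, w0
11. p, w1
12. not q, w1
Accessibility: w0Rw0, w0Rw1, w1Rw0, w1Rw1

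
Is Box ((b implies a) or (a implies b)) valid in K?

Tableau for the negation not Box ((b implies a) or (a implies b)):
1. not Box ((b implies a) or (a implies b)), 0
2. not ((b implies a) or (a implies b)), 1
3. not (b implies a), 1
4. not (a implies b), 1
5. b, 1
6. not a, 1
7. a, 1
8. not b, 1
Accessibility: 0R1
Branch closes: a and not a both at 1.
All branches of the negation close; one closing branch shown above.

Valid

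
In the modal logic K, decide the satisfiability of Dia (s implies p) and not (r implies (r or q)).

1. Dia (s implies p) and not (r implies (r or q)), u
2. Dia (s implies p), u
3. not (r implies (r or q)), u
4. r, u
5. not (r or q), u
6. not r, u
7. not q, u
Branch closes: r and not r both at u.
(One branch shown.) All branches close.

No, unsatisfiable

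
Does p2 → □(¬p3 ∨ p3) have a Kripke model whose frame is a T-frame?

1. p2 → □(¬p3 ∨ p3), u
2. □(¬p3 ∨ p3), u
3. ¬p3 ∨ p3, u
4. p3, u
Accessibility: uRu

Satisfiable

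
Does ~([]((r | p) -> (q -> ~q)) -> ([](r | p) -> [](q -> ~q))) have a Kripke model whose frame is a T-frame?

Unsatisfiable

1. ~([]((r | p) -> (q -> ~q)) -> ([](r | p) -> [](q -> ~q))), u
2. []((r | p) -> (q -> ~q)), u   [~->-rule on 1]
3. ~([](r | p) -> [](q -> ~q)), u   [~->-rule on 1]
4. [](r | p), u   [~->-rule on 3]
5. ~[](q -> ~q), u   [~->-rule on 3]
6. (r | p) -> (q -> ~q), u   [[]-rule on 2 via uRu]
7. r | p, u   [[]-rule on 4 via uRu]
8. q -> ~q, u   [->-rule on 6 (branches; this branch)]
9. p, u   [|-rule on 7 (branches; this branch)]
10. ~q, u   [->-rule on 8 (branches; this branch)]
11. ~(q -> ~q), v   [~[]-rule on 5: fresh world v, uRv]
12. q, v   [~->-rule on 11]
13. (r | p) -> (q -> ~q), v   [[]-rule on 2 via uRv]
14. r | p, v   [[]-rule on 4 via uRv]
15. q -> ~q, v   [->-rule on 13 (branches; this branch)]
16. p, v   [|-rule on 14 (branches; this branch)]
17. ~q, v   [->-rule on 15 (branches; this branch)]
Accessibility: uRu, uRv, vRv
Branch closes: q and ~q both at v.
(One branch shown.) All branches close.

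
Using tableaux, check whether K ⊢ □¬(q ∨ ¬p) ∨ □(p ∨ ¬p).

Tableau for the negation ¬(□¬(q ∨ ¬p) ∨ □(p ∨ ¬p)):
1. ¬(□¬(q ∨ ¬p) ∨ □(p ∨ ¬p)), u
2. ¬□¬(q ∨ ¬p), u   [¬∨-rule on 1]
3. ¬□(p ∨ ¬p), u   [¬∨-rule on 1]
4. q ∨ ¬p, v   [¬□-rule on 2: fresh world v, uRv]
5. ¬p, v   [∨-rule on 4 (branches; this branch)]
6. ¬(p ∨ ¬p), w   [¬□-rule on 3: fresh world w, uRw]
7. ¬p, w   [¬∨-rule on 6]
8. p, w   [¬∨-rule on 6]
Accessibility: uRv, uRw
Branch closes: p and ¬p both at w.
All branches of the negation close; one closing branch shown above.

Yes, valid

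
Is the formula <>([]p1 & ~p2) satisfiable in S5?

1. <>([]p1 & ~p2), 0
2. []p1 & ~p2, 1   [<>-rule on 1: fresh world 1, 0R1]
3. []p1, 1   [&-rule on 2]
4. ~p2, 1   [&-rule on 2]
5. p1, 0   [[]-rule on 3 via 1R0]
6. p1, 1   [[]-rule on 3 via 1R1]
Accessibility: 0R0, 0R1, 1R0, 1R1

Satisfiable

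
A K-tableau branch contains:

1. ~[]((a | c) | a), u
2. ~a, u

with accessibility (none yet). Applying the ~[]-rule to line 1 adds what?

a fresh world v with uRv, and ~((a | c) | a) at v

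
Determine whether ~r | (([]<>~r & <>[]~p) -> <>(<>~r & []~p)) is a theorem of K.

Yes, valid

Tableau for the negation ~(~r | (([]<>~r & <>[]~p) -> <>(<>~r & []~p))):
1. ~(~r | (([]<>~r & <>[]~p) -> <>(<>~r & []~p))), 0
2. r, 0
3. ~(([]<>~r & <>[]~p) -> <>(<>~r & []~p)), 0
4. []<>~r & <>[]~p, 0
5. ~<>(<>~r & []~p), 0
6. []<>~r, 0
7. <>[]~p, 0
8. []~p, 1
9. ~(<>~r & []~p), 1
10. <>~r, 1
11. ~[]~p, 1
12. ~r, 2
13. ~p, 2
14. p, 3
15. ~p, 3
Accessibility: 0R1, 1R2, 1R3
Branch closes: p and ~p both at 3.
All branches of the negation close; one closing branch shown above.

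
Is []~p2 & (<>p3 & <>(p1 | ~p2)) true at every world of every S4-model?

Invalid (countermodel exists)

Tableau for the negation ~([]~p2 & (<>p3 & <>(p1 | ~p2))):
1. ~([]~p2 & (<>p3 & <>(p1 | ~p2))), u
2. ~(<>p3 & <>(p1 | ~p2)), u
3. ~<>(p1 | ~p2), u
4. ~(p1 | ~p2), u
5. ~p1, u
6. p2, u
Accessibility: uRu
The negation has an open branch (countermodel exists).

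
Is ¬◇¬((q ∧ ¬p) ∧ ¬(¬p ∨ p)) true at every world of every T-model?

Not valid

Tableau for the negation ◇¬((q ∧ ¬p) ∧ ¬(¬p ∨ p)):
1. ◇¬((q ∧ ¬p) ∧ ¬(¬p ∨ p)), 0
2. ¬((q ∧ ¬p) ∧ ¬(¬p ∨ p)), 1   [◇-rule on 1: fresh world 1, 0R1]
3. ¬p ∨ p, 1   [¬∧-rule on 2 (branches; this branch)]
4. p, 1   [∨-rule on 3 (branches; this branch)]
Accessibility: 0R0, 0R1, 1R1
The negation has an open branch (countermodel exists).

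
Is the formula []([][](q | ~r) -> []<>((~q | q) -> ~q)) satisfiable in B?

Yes, satisfiable

1. []([][](q | ~r) -> []<>((~q | q) -> ~q)), w0
2. [][](q | ~r) -> []<>((~q | q) -> ~q), w0   [[]-rule on 1 via w0Rw0]
3. []<>((~q | q) -> ~q), w0   [->-rule on 2 (branches; this branch)]
4. <>((~q | q) -> ~q), w0   [[]-rule on 3 via w0Rw0]
5. (~q | q) -> ~q, w1   [<>-rule on 4: fresh world w1, w0Rw1]
6. [][](q | ~r) -> []<>((~q | q) -> ~q), w1   [[]-rule on 1 via w0Rw1]
7. <>((~q | q) -> ~q), w1   [[]-rule on 3 via w0Rw1]
8. ~q, w1   [->-rule on 5 (branches; this branch)]
9. []<>((~q | q) -> ~q), w1   [->-rule on 6 (branches; this branch)]
10. (~q | q) -> ~q, w2   [<>-rule on 7: fresh world w2, w1Rw2]
11. <>((~q | q) -> ~q), w2   [[]-rule on 9 via w1Rw2]
12. ~q, w2   [->-rule on 10 (branches; this branch)]
13. (~q | q) -> ~q, w3   [<>-rule on 11: fresh world w3, w2Rw3]
14. ~q, w3   [->-rule on 13 (branches; this branch)]
Accessibility: w0Rw0, w0Rw1, w1Rw0, w1Rw1, w1Rw2, w2Rw1, w2Rw2, w2Rw3, w3Rw2, w3Rw3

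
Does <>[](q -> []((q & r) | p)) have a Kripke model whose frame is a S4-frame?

Satisfiable (open branch found)

1. <>[](q -> []((q & r) | p)), u
2. [](q -> []((q & r) | p)), v   [<>-rule on 1: fresh world v, uRv]
3. q -> []((q & r) | p), v   [[]-rule on 2 via vRv]
4. []((q & r) | p), v   [->-rule on 3 (branches; this branch)]
5. (q & r) | p, v   [[]-rule on 4 via vRv]
6. p, v   [|-rule on 5 (branches; this branch)]
Accessibility: uRu, uRv, vRv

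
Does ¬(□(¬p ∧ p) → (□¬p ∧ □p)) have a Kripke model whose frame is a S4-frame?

1. ¬(□(¬p ∧ p) → (□¬p ∧ □p)), u
2. □(¬p ∧ p), u
3. ¬(□¬p ∧ □p), u
4. ¬p ∧ p, u
5. ¬p, u
6. p, u
Accessibility: uRu
Branch closes: p and ¬p both at u.
Every branch closes; the branch above is one of them.

No, unsatisfiable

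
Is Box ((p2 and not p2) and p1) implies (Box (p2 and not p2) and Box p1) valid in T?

Tableau for the negation not (Box ((p2 and not p2) and p1) implies (Box (p2 and not p2) and Box p1)):
1. not (Box ((p2 and not p2) and p1) implies (Box (p2 and not p2) and Box p1)), w0
2. Box ((p2 and not p2) and p1), w0
3. not (Box (p2 and not p2) and Box p1), w0
4. (p2 and not p2) and p1, w0
5. p2 and not p2, w0
6. p1, w0
7. p2, w0
8. not p2, w0
Accessibility: w0Rw0
Branch closes: p2 and not p2 both at w0.
All branches of the negation close; one closing branch shown above.

Yes, valid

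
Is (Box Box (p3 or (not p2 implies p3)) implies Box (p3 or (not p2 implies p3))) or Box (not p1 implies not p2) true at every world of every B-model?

Valid in B

Tableau for the negation not ((Box Box (p3 or (not p2 implies p3)) implies Box (p3 or (not p2 implies p3))) or Box (not p1 implies not p2)):
1. not ((Box Box (p3 or (not p2 implies p3)) implies Box (p3 or (not p2 implies p3))) or Box (not p1 implies not p2)), w0
2. not (Box Box (p3 or (not p2 implies p3)) implies Box (p3 or (not p2 implies p3))), w0
3. not Box (not p1 implies not p2), w0
4. Box Box (p3 or (not p2 implies p3)), w0
5. not Box (p3 or (not p2 implies p3)), w0
6. Box (p3 or (not p2 implies p3)), w0
7. p3 or (not p2 implies p3), w0
8. not p2 implies p3, w0
9. p3, w0
10. not (not p1 implies not p2), w1
11. not p1, w1
12. p2, w1
13. Box (p3 or (not p2 implies p3)), w1
14. p3 or (not p2 implies p3), w1
15. not p2 implies p3, w1
16. p3, w1
17. not (p3 or (not p2 implies p3)), w2
18. not p3, w2
19. not (not p2 implies p3), w2
20. not p2, w2
21. Box (p3 or (not p2 implies p3)), w2
22. p3 or (not p2 implies p3), w2
23. not p2 implies p3, w2
24. p3, w2
Accessibility: w0Rw0, w0Rw1, w0Rw2, w1Rw0, w1Rw1, w2Rw0, w2Rw2
Branch closes: p3 and not p3 both at w2.
All branches of the negation close; one closing branch shown above.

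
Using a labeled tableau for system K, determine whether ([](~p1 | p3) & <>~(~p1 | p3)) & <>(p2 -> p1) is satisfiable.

Unsatisfiable (every branch closes)

1. ([](~p1 | p3) & <>~(~p1 | p3)) & <>(p2 -> p1), w0
2. [](~p1 | p3) & <>~(~p1 | p3), w0
3. <>(p2 -> p1), w0
4. [](~p1 | p3), w0
5. <>~(~p1 | p3), w0
6. p2 -> p1, w1
7. ~p1 | p3, w1
8. p1, w1
9. p3, w1
10. ~(~p1 | p3), w2
11. p1, w2
12. ~p3, w2
13. ~p1 | p3, w2
14. p3, w2
Accessibility: w0Rw1, w0Rw2
Branch closes: p3 and ~p3 both at w2.
(One branch shown.) All branches close.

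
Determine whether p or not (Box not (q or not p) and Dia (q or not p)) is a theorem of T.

Tableau for the negation not (p or not (Box not (q or not p) and Dia (q or not p))):
1. not (p or not (Box not (q or not p) and Dia (q or not p))), 0
2. not p, 0
3. Box not (q or not p) and Dia (q or not p), 0
4. Box not (q or not p), 0
5. Dia (q or not p), 0
6. not (q or not p), 0
7. not q, 0
8. p, 0
Accessibility: 0R0
Branch closes: p and not p both at 0.
Every branch of the negation's tableau closes; the branch above is one of them.

Valid in T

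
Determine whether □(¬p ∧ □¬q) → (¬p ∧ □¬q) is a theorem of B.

Tableau for the negation ¬(□(¬p ∧ □¬q) → (¬p ∧ □¬q)):
1. ¬(□(¬p ∧ □¬q) → (¬p ∧ □¬q)), 0
2. □(¬p ∧ □¬q), 0   [¬→-rule on 1]
3. ¬(¬p ∧ □¬q), 0   [¬→-rule on 1]
4. ¬p ∧ □¬q, 0   [□-rule on 2 via 0R0]
5. ¬p, 0   [∧-rule on 4]
6. □¬q, 0   [∧-rule on 4]
7. ¬q, 0   [□-rule on 6 via 0R0]
8. ¬□¬q, 0   [¬∧-rule on 3 (branches; this branch)]
9. q, 1   [¬□-rule on 8: fresh world 1, 0R1]
10. ¬p ∧ □¬q, 1   [□-rule on 2 via 0R1]
11. ¬p, 1   [∧-rule on 10]
12. □¬q, 1   [∧-rule on 10]
13. ¬q, 1   [□-rule on 6 via 0R1]
Accessibility: 0R0, 0R1, 1R0, 1R1
Branch closes: q and ¬q both at 1.
All branches of the negation close; one closing branch shown above.

Valid in B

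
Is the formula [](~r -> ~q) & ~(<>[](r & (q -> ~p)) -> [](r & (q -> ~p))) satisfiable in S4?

1. [](~r -> ~q) & ~(<>[](r & (q -> ~p)) -> [](r & (q -> ~p))), 0
2. [](~r -> ~q), 0   [&-rule on 1]
3. ~(<>[](r & (q -> ~p)) -> [](r & (q -> ~p))), 0   [&-rule on 1]
4. <>[](r & (q -> ~p)), 0   [~->-rule on 3]
5. ~[](r & (q -> ~p)), 0   [~->-rule on 3]
6. ~r -> ~q, 0   [[]-rule on 2 via 0R0]
7. ~q, 0   [->-rule on 6 (branches; this branch)]
8. [](r & (q -> ~p)), 1   [<>-rule on 4: fresh world 1, 0R1]
9. ~r -> ~q, 1   [[]-rule on 2 via 0R1]
10. r & (q -> ~p), 1   [[]-rule on 8 via 1R1]
11. r, 1   [&-rule on 10]
12. q -> ~p, 1   [&-rule on 10]
13. ~q, 1   [->-rule on 9 (branches; this branch)]
14. ~p, 1   [->-rule on 12 (branches; this branch)]
15. ~(r & (q -> ~p)), 2   [~[]-rule on 5: fresh world 2, 0R2]
16. ~r -> ~q, 2   [[]-rule on 2 via 0R2]
17. ~(q -> ~p), 2   [~&-rule on 15 (branches; this branch)]
18. q, 2   [~->-rule on 17]
19. p, 2   [~->-rule on 17]
20. r, 2   [->-rule on 16 (branches; this branch)]
Accessibility: 0R0, 0R1, 0R2, 1R1, 2R2

Yes, satisfiable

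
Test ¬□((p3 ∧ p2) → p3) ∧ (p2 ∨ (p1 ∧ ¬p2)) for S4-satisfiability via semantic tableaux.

Unsatisfiable

1. ¬□((p3 ∧ p2) → p3) ∧ (p2 ∨ (p1 ∧ ¬p2)), u
2. ¬□((p3 ∧ p2) → p3), u
3. p2 ∨ (p1 ∧ ¬p2), u
4. p1 ∧ ¬p2, u
5. p1, u
6. ¬p2, u
7. ¬((p3 ∧ p2) → p3), v
8. p3 ∧ p2, v
9. ¬p3, v
10. p3, v
11. p2, v
Accessibility: uRu, uRv, vRv
Branch closes: p3 and ¬p3 both at v.
(One branch shown.) All branches close.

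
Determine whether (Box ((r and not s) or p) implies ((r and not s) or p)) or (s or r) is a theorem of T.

Valid

Tableau for the negation not ((Box ((r and not s) or p) implies ((r and not s) or p)) or (s or r)):
1. not ((Box ((r and not s) or p) implies ((r and not s) or p)) or (s or r)), w0
2. not (Box ((r and not s) or p) implies ((r and not s) or p)), w0   [neg-or-rule on 1]
3. not (s or r), w0   [neg-or-rule on 1]
4. Box ((r and not s) or p), w0   [neg-implies-rule on 2]
5. not ((r and not s) or p), w0   [neg-implies-rule on 2]
6. not s, w0   [neg-or-rule on 3]
7. not r, w0   [neg-or-rule on 3]
8. not (r and not s), w0   [neg-or-rule on 5]
9. not p, w0   [neg-or-rule on 5]
10. (r and not s) or p, w0   [Box-rule on 4 via w0Rw0]
11. r and not s, w0   [or-rule on 10 (branches; this branch)]
12. r, w0   [and-rule on 11]
Accessibility: w0Rw0
Branch closes: r and not r both at w0.
All branches of the negation close; one closing branch shown above.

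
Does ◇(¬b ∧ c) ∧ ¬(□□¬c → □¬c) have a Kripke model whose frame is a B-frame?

Unsatisfiable (every branch closes)

1. ◇(¬b ∧ c) ∧ ¬(□□¬c → □¬c), u
2. ◇(¬b ∧ c), u
3. ¬(□□¬c → □¬c), u
4. □□¬c, u
5. ¬□¬c, u
6. □¬c, u
7. ¬c, u
8. ¬b ∧ c, v
9. ¬b, v
10. c, v
11. □¬c, v
12. ¬c, v
Accessibility: uRu, uRv, vRu, vRv
Branch closes: c and ¬c both at v.
(One branch shown.) All branches close.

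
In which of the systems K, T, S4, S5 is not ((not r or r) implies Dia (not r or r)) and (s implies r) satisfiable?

K

T-tableau for the formula:
1. not ((not r or r) implies Dia (not r or r)) and (s implies r), u
2. not ((not r or r) implies Dia (not r or r)), u   [and-rule on 1]
3. s implies r, u   [and-rule on 1]
4. not r or r, u   [neg-implies-rule on 2]
5. not Dia (not r or r), u   [neg-implies-rule on 2]
6. not (not r or r), u   [neg-Dia-rule on 5 via uRu]
7. r, u   [neg-or-rule on 6]
8. not r, u   [neg-or-rule on 6]
Accessibility: uRu
Branch closes: r and not r both at u.
Every branch closes (one shown): unsatisfiable in T, hence also in S4, S5 (every S4/S5-frame is a T-frame).
K-tableau for the formula:
1. not ((not r or r) implies Dia (not r or r)) and (s implies r), u
2. not ((not r or r) implies Dia (not r or r)), u   [and-rule on 1]
3. s implies r, u   [and-rule on 1]
4. not r or r, u   [neg-implies-rule on 2]
5. not Dia (not r or r), u   [neg-implies-rule on 2]
6. r, u   [implies-rule on 3 (branches; this branch)]
Complete open branch: satisfiable in K.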